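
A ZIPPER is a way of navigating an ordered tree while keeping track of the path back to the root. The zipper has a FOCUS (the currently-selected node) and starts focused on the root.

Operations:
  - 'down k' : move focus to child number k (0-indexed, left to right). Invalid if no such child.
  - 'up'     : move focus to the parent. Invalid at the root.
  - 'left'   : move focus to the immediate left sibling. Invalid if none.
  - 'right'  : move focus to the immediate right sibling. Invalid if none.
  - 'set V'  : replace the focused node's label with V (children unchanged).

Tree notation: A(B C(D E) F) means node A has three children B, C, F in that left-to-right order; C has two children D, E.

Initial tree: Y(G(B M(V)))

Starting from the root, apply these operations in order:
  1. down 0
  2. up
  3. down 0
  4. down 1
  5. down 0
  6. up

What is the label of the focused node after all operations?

Step 1 (down 0): focus=G path=0 depth=1 children=['B', 'M'] left=[] right=[] parent=Y
Step 2 (up): focus=Y path=root depth=0 children=['G'] (at root)
Step 3 (down 0): focus=G path=0 depth=1 children=['B', 'M'] left=[] right=[] parent=Y
Step 4 (down 1): focus=M path=0/1 depth=2 children=['V'] left=['B'] right=[] parent=G
Step 5 (down 0): focus=V path=0/1/0 depth=3 children=[] left=[] right=[] parent=M
Step 6 (up): focus=M path=0/1 depth=2 children=['V'] left=['B'] right=[] parent=G

Answer: M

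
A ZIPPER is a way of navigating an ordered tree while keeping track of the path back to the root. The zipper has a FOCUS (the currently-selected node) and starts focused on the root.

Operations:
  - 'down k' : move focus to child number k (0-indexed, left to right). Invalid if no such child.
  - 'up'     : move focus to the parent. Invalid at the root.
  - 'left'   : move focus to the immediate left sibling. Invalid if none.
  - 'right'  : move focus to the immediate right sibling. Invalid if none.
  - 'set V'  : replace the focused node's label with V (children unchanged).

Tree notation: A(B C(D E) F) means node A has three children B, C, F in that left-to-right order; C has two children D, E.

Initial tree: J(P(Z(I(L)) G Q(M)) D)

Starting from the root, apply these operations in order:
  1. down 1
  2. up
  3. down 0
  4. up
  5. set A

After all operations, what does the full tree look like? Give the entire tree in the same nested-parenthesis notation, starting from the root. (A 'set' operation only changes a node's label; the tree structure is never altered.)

Step 1 (down 1): focus=D path=1 depth=1 children=[] left=['P'] right=[] parent=J
Step 2 (up): focus=J path=root depth=0 children=['P', 'D'] (at root)
Step 3 (down 0): focus=P path=0 depth=1 children=['Z', 'G', 'Q'] left=[] right=['D'] parent=J
Step 4 (up): focus=J path=root depth=0 children=['P', 'D'] (at root)
Step 5 (set A): focus=A path=root depth=0 children=['P', 'D'] (at root)

Answer: A(P(Z(I(L)) G Q(M)) D)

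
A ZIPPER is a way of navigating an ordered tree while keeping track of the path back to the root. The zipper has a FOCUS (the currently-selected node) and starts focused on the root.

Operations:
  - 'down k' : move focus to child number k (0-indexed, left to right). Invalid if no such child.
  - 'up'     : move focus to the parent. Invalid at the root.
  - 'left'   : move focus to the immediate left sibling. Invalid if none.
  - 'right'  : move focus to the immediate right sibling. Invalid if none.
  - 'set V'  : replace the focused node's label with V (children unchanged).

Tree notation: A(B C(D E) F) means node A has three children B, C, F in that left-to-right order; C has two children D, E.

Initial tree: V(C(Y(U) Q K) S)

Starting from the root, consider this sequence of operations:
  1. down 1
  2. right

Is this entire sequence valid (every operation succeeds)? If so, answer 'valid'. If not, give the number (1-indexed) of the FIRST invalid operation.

Step 1 (down 1): focus=S path=1 depth=1 children=[] left=['C'] right=[] parent=V
Step 2 (right): INVALID

Answer: 2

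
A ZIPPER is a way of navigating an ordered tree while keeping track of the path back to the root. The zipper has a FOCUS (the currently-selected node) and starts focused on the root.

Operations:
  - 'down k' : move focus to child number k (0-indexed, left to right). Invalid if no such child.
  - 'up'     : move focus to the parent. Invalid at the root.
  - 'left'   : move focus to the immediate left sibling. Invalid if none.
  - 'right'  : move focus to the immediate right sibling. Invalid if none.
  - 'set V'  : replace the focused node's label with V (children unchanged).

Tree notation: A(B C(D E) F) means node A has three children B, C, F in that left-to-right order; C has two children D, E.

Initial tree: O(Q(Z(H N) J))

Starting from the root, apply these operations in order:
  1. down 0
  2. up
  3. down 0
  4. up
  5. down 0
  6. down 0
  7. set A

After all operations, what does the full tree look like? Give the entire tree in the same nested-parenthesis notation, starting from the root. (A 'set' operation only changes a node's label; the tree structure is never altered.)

Step 1 (down 0): focus=Q path=0 depth=1 children=['Z', 'J'] left=[] right=[] parent=O
Step 2 (up): focus=O path=root depth=0 children=['Q'] (at root)
Step 3 (down 0): focus=Q path=0 depth=1 children=['Z', 'J'] left=[] right=[] parent=O
Step 4 (up): focus=O path=root depth=0 children=['Q'] (at root)
Step 5 (down 0): focus=Q path=0 depth=1 children=['Z', 'J'] left=[] right=[] parent=O
Step 6 (down 0): focus=Z path=0/0 depth=2 children=['H', 'N'] left=[] right=['J'] parent=Q
Step 7 (set A): focus=A path=0/0 depth=2 children=['H', 'N'] left=[] right=['J'] parent=Q

Answer: O(Q(A(H N) J))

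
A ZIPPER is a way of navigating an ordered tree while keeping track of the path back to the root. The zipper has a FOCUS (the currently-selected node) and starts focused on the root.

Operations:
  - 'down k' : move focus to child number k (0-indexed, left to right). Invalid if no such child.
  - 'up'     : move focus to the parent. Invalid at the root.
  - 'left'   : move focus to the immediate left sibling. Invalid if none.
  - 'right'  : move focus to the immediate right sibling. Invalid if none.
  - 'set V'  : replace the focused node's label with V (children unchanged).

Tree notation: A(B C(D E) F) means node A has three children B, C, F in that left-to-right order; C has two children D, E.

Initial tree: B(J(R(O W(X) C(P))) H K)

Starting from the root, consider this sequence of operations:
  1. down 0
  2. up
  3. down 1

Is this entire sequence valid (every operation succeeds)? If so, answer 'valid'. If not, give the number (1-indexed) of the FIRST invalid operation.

Answer: valid

Derivation:
Step 1 (down 0): focus=J path=0 depth=1 children=['R'] left=[] right=['H', 'K'] parent=B
Step 2 (up): focus=B path=root depth=0 children=['J', 'H', 'K'] (at root)
Step 3 (down 1): focus=H path=1 depth=1 children=[] left=['J'] right=['K'] parent=B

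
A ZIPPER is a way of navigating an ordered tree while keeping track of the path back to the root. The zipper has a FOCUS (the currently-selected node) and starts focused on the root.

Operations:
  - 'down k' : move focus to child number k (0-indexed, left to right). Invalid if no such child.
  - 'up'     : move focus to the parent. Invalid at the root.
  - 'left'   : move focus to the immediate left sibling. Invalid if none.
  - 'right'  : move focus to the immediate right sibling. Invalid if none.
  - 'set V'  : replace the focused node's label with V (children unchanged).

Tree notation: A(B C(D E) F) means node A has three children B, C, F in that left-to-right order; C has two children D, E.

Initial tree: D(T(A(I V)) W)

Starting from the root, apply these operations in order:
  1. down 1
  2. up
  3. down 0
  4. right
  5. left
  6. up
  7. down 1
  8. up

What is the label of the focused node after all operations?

Answer: D

Derivation:
Step 1 (down 1): focus=W path=1 depth=1 children=[] left=['T'] right=[] parent=D
Step 2 (up): focus=D path=root depth=0 children=['T', 'W'] (at root)
Step 3 (down 0): focus=T path=0 depth=1 children=['A'] left=[] right=['W'] parent=D
Step 4 (right): focus=W path=1 depth=1 children=[] left=['T'] right=[] parent=D
Step 5 (left): focus=T path=0 depth=1 children=['A'] left=[] right=['W'] parent=D
Step 6 (up): focus=D path=root depth=0 children=['T', 'W'] (at root)
Step 7 (down 1): focus=W path=1 depth=1 children=[] left=['T'] right=[] parent=D
Step 8 (up): focus=D path=root depth=0 children=['T', 'W'] (at root)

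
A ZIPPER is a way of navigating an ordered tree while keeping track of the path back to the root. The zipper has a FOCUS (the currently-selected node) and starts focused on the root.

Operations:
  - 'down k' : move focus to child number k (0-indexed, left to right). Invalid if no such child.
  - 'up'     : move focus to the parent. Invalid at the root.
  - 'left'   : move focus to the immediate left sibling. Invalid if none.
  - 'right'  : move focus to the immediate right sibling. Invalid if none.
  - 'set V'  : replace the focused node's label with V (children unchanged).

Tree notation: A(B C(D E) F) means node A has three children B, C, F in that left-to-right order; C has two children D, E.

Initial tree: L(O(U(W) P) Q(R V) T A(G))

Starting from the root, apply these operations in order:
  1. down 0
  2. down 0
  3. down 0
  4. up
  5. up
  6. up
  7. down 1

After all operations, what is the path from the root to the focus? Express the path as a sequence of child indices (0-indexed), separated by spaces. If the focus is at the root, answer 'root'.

Step 1 (down 0): focus=O path=0 depth=1 children=['U', 'P'] left=[] right=['Q', 'T', 'A'] parent=L
Step 2 (down 0): focus=U path=0/0 depth=2 children=['W'] left=[] right=['P'] parent=O
Step 3 (down 0): focus=W path=0/0/0 depth=3 children=[] left=[] right=[] parent=U
Step 4 (up): focus=U path=0/0 depth=2 children=['W'] left=[] right=['P'] parent=O
Step 5 (up): focus=O path=0 depth=1 children=['U', 'P'] left=[] right=['Q', 'T', 'A'] parent=L
Step 6 (up): focus=L path=root depth=0 children=['O', 'Q', 'T', 'A'] (at root)
Step 7 (down 1): focus=Q path=1 depth=1 children=['R', 'V'] left=['O'] right=['T', 'A'] parent=L

Answer: 1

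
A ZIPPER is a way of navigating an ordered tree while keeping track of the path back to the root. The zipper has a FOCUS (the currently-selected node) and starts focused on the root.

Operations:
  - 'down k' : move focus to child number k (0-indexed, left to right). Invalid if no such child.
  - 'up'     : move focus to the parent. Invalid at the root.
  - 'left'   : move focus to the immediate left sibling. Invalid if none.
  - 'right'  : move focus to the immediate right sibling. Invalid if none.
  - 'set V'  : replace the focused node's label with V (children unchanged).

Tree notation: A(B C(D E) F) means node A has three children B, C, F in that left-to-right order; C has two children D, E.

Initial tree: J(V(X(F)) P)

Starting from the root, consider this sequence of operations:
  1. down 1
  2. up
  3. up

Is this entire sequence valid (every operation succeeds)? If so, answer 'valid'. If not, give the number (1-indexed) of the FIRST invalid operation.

Answer: 3

Derivation:
Step 1 (down 1): focus=P path=1 depth=1 children=[] left=['V'] right=[] parent=J
Step 2 (up): focus=J path=root depth=0 children=['V', 'P'] (at root)
Step 3 (up): INVALID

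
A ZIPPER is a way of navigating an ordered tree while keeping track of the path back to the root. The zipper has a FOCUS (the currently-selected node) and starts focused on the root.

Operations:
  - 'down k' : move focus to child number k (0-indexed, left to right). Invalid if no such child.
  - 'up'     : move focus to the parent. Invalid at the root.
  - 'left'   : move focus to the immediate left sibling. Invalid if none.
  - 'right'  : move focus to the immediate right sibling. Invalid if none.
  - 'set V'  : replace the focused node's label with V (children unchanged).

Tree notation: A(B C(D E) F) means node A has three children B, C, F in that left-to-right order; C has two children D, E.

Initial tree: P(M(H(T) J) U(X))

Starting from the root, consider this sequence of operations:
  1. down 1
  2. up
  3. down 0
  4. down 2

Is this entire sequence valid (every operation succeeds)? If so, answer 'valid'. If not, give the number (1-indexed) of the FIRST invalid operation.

Step 1 (down 1): focus=U path=1 depth=1 children=['X'] left=['M'] right=[] parent=P
Step 2 (up): focus=P path=root depth=0 children=['M', 'U'] (at root)
Step 3 (down 0): focus=M path=0 depth=1 children=['H', 'J'] left=[] right=['U'] parent=P
Step 4 (down 2): INVALID

Answer: 4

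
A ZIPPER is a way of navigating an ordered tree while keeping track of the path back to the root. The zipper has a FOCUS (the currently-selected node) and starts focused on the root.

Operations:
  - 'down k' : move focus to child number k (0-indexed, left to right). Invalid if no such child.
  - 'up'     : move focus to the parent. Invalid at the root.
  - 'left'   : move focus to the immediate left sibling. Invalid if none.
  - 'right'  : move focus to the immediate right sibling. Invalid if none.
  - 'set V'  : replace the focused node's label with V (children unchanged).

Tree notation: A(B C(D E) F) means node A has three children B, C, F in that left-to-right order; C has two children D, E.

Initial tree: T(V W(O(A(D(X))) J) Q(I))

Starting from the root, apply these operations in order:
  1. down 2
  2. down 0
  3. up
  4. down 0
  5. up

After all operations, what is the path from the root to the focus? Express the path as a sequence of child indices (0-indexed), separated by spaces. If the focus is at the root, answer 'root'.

Answer: 2

Derivation:
Step 1 (down 2): focus=Q path=2 depth=1 children=['I'] left=['V', 'W'] right=[] parent=T
Step 2 (down 0): focus=I path=2/0 depth=2 children=[] left=[] right=[] parent=Q
Step 3 (up): focus=Q path=2 depth=1 children=['I'] left=['V', 'W'] right=[] parent=T
Step 4 (down 0): focus=I path=2/0 depth=2 children=[] left=[] right=[] parent=Q
Step 5 (up): focus=Q path=2 depth=1 children=['I'] left=['V', 'W'] right=[] parent=T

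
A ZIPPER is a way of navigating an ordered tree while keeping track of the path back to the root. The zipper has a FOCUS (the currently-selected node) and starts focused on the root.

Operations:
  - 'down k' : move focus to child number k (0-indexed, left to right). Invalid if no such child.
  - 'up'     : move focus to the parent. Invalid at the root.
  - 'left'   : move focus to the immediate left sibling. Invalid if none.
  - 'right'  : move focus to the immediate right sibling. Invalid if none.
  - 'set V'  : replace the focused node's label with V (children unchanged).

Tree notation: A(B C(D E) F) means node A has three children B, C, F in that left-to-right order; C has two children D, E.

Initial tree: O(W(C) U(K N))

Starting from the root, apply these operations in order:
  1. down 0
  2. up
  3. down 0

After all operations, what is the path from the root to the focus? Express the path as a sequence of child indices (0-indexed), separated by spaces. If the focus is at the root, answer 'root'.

Answer: 0

Derivation:
Step 1 (down 0): focus=W path=0 depth=1 children=['C'] left=[] right=['U'] parent=O
Step 2 (up): focus=O path=root depth=0 children=['W', 'U'] (at root)
Step 3 (down 0): focus=W path=0 depth=1 children=['C'] left=[] right=['U'] parent=O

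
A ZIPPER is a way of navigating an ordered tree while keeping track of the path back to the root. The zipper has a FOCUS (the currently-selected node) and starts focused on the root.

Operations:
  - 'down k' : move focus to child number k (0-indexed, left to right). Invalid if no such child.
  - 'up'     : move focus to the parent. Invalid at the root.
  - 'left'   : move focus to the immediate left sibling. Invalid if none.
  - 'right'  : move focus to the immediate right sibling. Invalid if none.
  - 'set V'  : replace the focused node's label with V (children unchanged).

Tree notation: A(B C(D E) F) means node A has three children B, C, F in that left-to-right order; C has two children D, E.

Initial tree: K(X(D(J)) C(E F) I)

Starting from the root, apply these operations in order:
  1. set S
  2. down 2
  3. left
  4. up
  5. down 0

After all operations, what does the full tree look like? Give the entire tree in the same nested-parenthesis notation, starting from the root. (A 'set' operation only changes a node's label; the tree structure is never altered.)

Step 1 (set S): focus=S path=root depth=0 children=['X', 'C', 'I'] (at root)
Step 2 (down 2): focus=I path=2 depth=1 children=[] left=['X', 'C'] right=[] parent=S
Step 3 (left): focus=C path=1 depth=1 children=['E', 'F'] left=['X'] right=['I'] parent=S
Step 4 (up): focus=S path=root depth=0 children=['X', 'C', 'I'] (at root)
Step 5 (down 0): focus=X path=0 depth=1 children=['D'] left=[] right=['C', 'I'] parent=S

Answer: S(X(D(J)) C(E F) I)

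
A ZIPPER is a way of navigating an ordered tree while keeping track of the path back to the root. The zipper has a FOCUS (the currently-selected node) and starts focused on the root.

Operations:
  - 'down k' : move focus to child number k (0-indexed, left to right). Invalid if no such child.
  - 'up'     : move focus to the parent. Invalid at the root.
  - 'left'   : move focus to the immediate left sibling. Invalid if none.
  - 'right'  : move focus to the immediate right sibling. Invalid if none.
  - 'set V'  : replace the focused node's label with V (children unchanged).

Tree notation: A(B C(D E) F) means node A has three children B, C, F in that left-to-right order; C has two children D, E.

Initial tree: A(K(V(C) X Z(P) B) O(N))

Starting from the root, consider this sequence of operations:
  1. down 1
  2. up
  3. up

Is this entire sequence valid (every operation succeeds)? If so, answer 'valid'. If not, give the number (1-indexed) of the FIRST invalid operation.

Step 1 (down 1): focus=O path=1 depth=1 children=['N'] left=['K'] right=[] parent=A
Step 2 (up): focus=A path=root depth=0 children=['K', 'O'] (at root)
Step 3 (up): INVALID

Answer: 3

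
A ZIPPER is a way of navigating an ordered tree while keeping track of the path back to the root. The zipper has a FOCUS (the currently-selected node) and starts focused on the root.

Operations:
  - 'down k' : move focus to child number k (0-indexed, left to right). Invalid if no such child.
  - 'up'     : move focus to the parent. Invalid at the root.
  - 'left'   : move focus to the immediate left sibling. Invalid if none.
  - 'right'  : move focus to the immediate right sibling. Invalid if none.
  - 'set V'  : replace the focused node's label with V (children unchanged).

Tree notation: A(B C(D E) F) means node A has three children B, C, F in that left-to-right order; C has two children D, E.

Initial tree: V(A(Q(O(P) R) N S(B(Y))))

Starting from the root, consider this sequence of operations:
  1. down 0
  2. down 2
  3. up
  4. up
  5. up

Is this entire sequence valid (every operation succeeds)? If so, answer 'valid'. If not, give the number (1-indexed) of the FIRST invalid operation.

Step 1 (down 0): focus=A path=0 depth=1 children=['Q', 'N', 'S'] left=[] right=[] parent=V
Step 2 (down 2): focus=S path=0/2 depth=2 children=['B'] left=['Q', 'N'] right=[] parent=A
Step 3 (up): focus=A path=0 depth=1 children=['Q', 'N', 'S'] left=[] right=[] parent=V
Step 4 (up): focus=V path=root depth=0 children=['A'] (at root)
Step 5 (up): INVALID

Answer: 5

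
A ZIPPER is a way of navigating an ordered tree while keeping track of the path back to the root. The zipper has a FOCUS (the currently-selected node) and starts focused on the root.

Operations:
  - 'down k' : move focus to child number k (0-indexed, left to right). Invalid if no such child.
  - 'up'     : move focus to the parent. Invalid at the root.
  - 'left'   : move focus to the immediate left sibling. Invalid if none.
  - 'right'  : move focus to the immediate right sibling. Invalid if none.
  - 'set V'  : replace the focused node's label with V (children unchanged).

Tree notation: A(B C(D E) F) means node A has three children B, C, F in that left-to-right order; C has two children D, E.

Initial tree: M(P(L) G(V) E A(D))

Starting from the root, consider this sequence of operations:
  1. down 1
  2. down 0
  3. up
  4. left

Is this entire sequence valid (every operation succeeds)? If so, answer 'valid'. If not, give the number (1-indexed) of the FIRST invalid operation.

Answer: valid

Derivation:
Step 1 (down 1): focus=G path=1 depth=1 children=['V'] left=['P'] right=['E', 'A'] parent=M
Step 2 (down 0): focus=V path=1/0 depth=2 children=[] left=[] right=[] parent=G
Step 3 (up): focus=G path=1 depth=1 children=['V'] left=['P'] right=['E', 'A'] parent=M
Step 4 (left): focus=P path=0 depth=1 children=['L'] left=[] right=['G', 'E', 'A'] parent=M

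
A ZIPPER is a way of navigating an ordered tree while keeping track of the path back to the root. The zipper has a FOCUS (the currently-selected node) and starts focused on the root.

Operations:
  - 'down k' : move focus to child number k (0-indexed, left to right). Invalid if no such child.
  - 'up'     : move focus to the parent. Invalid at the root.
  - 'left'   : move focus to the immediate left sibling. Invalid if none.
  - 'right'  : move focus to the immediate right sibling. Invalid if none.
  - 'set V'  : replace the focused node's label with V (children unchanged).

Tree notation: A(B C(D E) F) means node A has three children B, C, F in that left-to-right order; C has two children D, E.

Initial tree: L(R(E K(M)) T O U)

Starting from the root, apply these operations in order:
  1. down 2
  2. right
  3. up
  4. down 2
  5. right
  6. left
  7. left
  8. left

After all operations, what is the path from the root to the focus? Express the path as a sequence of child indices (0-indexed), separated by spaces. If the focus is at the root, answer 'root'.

Step 1 (down 2): focus=O path=2 depth=1 children=[] left=['R', 'T'] right=['U'] parent=L
Step 2 (right): focus=U path=3 depth=1 children=[] left=['R', 'T', 'O'] right=[] parent=L
Step 3 (up): focus=L path=root depth=0 children=['R', 'T', 'O', 'U'] (at root)
Step 4 (down 2): focus=O path=2 depth=1 children=[] left=['R', 'T'] right=['U'] parent=L
Step 5 (right): focus=U path=3 depth=1 children=[] left=['R', 'T', 'O'] right=[] parent=L
Step 6 (left): focus=O path=2 depth=1 children=[] left=['R', 'T'] right=['U'] parent=L
Step 7 (left): focus=T path=1 depth=1 children=[] left=['R'] right=['O', 'U'] parent=L
Step 8 (left): focus=R path=0 depth=1 children=['E', 'K'] left=[] right=['T', 'O', 'U'] parent=L

Answer: 0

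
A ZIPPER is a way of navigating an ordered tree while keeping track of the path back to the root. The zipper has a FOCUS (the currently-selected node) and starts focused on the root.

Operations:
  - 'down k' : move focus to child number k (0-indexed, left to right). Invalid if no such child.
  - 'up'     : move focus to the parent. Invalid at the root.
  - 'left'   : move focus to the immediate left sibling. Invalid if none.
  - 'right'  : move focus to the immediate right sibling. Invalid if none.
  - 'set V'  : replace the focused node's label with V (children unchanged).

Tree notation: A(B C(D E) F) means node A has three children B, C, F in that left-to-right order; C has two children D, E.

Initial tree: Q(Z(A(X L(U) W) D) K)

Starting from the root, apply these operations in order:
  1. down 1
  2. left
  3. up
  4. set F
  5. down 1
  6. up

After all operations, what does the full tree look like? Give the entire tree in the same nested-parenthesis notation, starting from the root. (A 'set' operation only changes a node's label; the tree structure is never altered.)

Step 1 (down 1): focus=K path=1 depth=1 children=[] left=['Z'] right=[] parent=Q
Step 2 (left): focus=Z path=0 depth=1 children=['A', 'D'] left=[] right=['K'] parent=Q
Step 3 (up): focus=Q path=root depth=0 children=['Z', 'K'] (at root)
Step 4 (set F): focus=F path=root depth=0 children=['Z', 'K'] (at root)
Step 5 (down 1): focus=K path=1 depth=1 children=[] left=['Z'] right=[] parent=F
Step 6 (up): focus=F path=root depth=0 children=['Z', 'K'] (at root)

Answer: F(Z(A(X L(U) W) D) K)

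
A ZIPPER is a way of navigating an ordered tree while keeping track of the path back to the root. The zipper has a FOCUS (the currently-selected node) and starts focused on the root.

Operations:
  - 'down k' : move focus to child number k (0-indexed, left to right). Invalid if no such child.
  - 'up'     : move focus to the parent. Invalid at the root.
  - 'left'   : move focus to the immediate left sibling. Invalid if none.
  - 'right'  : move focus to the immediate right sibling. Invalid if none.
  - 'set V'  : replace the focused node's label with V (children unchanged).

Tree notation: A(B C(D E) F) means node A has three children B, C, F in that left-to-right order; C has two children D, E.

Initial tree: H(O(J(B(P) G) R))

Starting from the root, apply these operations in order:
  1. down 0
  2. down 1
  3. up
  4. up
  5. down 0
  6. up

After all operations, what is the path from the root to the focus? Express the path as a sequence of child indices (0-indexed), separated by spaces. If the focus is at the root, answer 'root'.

Answer: root

Derivation:
Step 1 (down 0): focus=O path=0 depth=1 children=['J', 'R'] left=[] right=[] parent=H
Step 2 (down 1): focus=R path=0/1 depth=2 children=[] left=['J'] right=[] parent=O
Step 3 (up): focus=O path=0 depth=1 children=['J', 'R'] left=[] right=[] parent=H
Step 4 (up): focus=H path=root depth=0 children=['O'] (at root)
Step 5 (down 0): focus=O path=0 depth=1 children=['J', 'R'] left=[] right=[] parent=H
Step 6 (up): focus=H path=root depth=0 children=['O'] (at root)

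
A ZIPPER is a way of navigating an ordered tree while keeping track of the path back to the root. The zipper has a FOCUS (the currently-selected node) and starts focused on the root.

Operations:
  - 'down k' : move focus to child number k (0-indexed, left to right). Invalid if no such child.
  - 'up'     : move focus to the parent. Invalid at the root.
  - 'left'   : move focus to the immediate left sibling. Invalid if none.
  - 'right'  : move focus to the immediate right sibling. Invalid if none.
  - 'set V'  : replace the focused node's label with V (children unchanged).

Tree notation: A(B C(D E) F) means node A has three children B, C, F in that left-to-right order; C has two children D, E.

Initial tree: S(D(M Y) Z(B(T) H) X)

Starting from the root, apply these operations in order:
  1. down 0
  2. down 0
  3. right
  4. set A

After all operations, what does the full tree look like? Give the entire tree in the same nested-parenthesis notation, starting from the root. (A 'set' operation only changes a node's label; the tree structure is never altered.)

Answer: S(D(M A) Z(B(T) H) X)

Derivation:
Step 1 (down 0): focus=D path=0 depth=1 children=['M', 'Y'] left=[] right=['Z', 'X'] parent=S
Step 2 (down 0): focus=M path=0/0 depth=2 children=[] left=[] right=['Y'] parent=D
Step 3 (right): focus=Y path=0/1 depth=2 children=[] left=['M'] right=[] parent=D
Step 4 (set A): focus=A path=0/1 depth=2 children=[] left=['M'] right=[] parent=D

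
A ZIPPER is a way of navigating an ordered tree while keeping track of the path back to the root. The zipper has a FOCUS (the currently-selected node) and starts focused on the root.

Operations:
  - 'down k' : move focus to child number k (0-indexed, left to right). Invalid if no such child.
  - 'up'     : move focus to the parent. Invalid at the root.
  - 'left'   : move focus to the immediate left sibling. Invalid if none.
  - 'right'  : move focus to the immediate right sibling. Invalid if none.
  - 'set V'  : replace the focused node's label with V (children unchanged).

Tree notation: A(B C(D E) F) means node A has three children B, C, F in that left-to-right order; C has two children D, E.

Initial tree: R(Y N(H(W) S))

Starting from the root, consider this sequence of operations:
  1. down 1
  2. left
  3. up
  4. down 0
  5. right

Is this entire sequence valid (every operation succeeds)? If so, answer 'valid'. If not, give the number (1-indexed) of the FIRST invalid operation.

Answer: valid

Derivation:
Step 1 (down 1): focus=N path=1 depth=1 children=['H', 'S'] left=['Y'] right=[] parent=R
Step 2 (left): focus=Y path=0 depth=1 children=[] left=[] right=['N'] parent=R
Step 3 (up): focus=R path=root depth=0 children=['Y', 'N'] (at root)
Step 4 (down 0): focus=Y path=0 depth=1 children=[] left=[] right=['N'] parent=R
Step 5 (right): focus=N path=1 depth=1 children=['H', 'S'] left=['Y'] right=[] parent=R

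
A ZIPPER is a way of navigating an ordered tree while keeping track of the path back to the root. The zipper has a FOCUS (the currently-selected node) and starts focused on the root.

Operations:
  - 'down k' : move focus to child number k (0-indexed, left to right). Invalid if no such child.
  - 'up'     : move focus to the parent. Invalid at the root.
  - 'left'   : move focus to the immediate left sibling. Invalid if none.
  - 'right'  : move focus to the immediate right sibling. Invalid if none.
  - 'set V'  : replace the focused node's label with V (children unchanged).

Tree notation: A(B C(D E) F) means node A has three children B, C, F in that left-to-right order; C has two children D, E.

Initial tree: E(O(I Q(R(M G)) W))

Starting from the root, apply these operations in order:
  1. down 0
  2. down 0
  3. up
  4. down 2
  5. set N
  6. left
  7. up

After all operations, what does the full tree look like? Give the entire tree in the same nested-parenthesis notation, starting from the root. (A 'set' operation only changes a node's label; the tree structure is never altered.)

Answer: E(O(I Q(R(M G)) N))

Derivation:
Step 1 (down 0): focus=O path=0 depth=1 children=['I', 'Q', 'W'] left=[] right=[] parent=E
Step 2 (down 0): focus=I path=0/0 depth=2 children=[] left=[] right=['Q', 'W'] parent=O
Step 3 (up): focus=O path=0 depth=1 children=['I', 'Q', 'W'] left=[] right=[] parent=E
Step 4 (down 2): focus=W path=0/2 depth=2 children=[] left=['I', 'Q'] right=[] parent=O
Step 5 (set N): focus=N path=0/2 depth=2 children=[] left=['I', 'Q'] right=[] parent=O
Step 6 (left): focus=Q path=0/1 depth=2 children=['R'] left=['I'] right=['N'] parent=O
Step 7 (up): focus=O path=0 depth=1 children=['I', 'Q', 'N'] left=[] right=[] parent=E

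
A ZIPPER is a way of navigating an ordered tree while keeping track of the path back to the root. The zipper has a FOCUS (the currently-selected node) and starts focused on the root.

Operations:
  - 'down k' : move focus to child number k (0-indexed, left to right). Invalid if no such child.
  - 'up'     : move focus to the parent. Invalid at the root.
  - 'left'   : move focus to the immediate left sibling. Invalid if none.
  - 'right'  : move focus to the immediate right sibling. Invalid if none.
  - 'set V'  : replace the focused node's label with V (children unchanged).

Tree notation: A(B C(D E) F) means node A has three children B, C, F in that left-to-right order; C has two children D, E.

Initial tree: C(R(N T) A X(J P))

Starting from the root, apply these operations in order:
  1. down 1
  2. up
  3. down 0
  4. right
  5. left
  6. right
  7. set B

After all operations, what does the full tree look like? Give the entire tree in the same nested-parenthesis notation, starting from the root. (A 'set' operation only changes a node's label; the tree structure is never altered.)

Step 1 (down 1): focus=A path=1 depth=1 children=[] left=['R'] right=['X'] parent=C
Step 2 (up): focus=C path=root depth=0 children=['R', 'A', 'X'] (at root)
Step 3 (down 0): focus=R path=0 depth=1 children=['N', 'T'] left=[] right=['A', 'X'] parent=C
Step 4 (right): focus=A path=1 depth=1 children=[] left=['R'] right=['X'] parent=C
Step 5 (left): focus=R path=0 depth=1 children=['N', 'T'] left=[] right=['A', 'X'] parent=C
Step 6 (right): focus=A path=1 depth=1 children=[] left=['R'] right=['X'] parent=C
Step 7 (set B): focus=B path=1 depth=1 children=[] left=['R'] right=['X'] parent=C

Answer: C(R(N T) B X(J P))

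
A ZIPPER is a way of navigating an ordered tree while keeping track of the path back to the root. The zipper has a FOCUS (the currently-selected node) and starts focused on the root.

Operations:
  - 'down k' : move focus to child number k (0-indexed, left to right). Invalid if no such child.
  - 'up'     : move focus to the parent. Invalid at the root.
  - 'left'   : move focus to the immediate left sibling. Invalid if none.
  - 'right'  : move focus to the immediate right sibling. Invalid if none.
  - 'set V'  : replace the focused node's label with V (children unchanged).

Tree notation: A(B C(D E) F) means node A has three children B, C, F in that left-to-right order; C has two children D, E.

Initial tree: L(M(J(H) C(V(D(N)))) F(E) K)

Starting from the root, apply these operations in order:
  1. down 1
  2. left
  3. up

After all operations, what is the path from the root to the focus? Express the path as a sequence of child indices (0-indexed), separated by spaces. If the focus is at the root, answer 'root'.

Step 1 (down 1): focus=F path=1 depth=1 children=['E'] left=['M'] right=['K'] parent=L
Step 2 (left): focus=M path=0 depth=1 children=['J', 'C'] left=[] right=['F', 'K'] parent=L
Step 3 (up): focus=L path=root depth=0 children=['M', 'F', 'K'] (at root)

Answer: root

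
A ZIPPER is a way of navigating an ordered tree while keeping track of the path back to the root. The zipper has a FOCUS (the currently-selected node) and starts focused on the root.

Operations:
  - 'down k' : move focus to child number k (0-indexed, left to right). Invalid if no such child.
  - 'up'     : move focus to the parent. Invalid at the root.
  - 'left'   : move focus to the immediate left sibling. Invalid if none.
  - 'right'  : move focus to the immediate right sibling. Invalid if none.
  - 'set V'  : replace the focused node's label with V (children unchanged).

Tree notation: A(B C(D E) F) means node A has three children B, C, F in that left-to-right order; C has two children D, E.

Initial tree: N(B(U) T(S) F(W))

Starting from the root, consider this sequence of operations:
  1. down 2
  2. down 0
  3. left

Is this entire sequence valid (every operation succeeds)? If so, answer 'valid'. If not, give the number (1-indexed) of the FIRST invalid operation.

Step 1 (down 2): focus=F path=2 depth=1 children=['W'] left=['B', 'T'] right=[] parent=N
Step 2 (down 0): focus=W path=2/0 depth=2 children=[] left=[] right=[] parent=F
Step 3 (left): INVALID

Answer: 3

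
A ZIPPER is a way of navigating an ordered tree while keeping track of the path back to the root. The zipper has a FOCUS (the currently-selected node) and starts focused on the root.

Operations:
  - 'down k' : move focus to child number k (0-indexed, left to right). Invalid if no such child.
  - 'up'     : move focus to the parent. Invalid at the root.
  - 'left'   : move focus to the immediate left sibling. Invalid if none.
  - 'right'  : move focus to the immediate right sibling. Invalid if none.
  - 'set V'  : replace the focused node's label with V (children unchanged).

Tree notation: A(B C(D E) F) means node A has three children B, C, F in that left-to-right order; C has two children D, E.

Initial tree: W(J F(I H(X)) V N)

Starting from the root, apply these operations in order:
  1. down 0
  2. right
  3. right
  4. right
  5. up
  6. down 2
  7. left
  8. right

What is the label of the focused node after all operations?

Answer: V

Derivation:
Step 1 (down 0): focus=J path=0 depth=1 children=[] left=[] right=['F', 'V', 'N'] parent=W
Step 2 (right): focus=F path=1 depth=1 children=['I', 'H'] left=['J'] right=['V', 'N'] parent=W
Step 3 (right): focus=V path=2 depth=1 children=[] left=['J', 'F'] right=['N'] parent=W
Step 4 (right): focus=N path=3 depth=1 children=[] left=['J', 'F', 'V'] right=[] parent=W
Step 5 (up): focus=W path=root depth=0 children=['J', 'F', 'V', 'N'] (at root)
Step 6 (down 2): focus=V path=2 depth=1 children=[] left=['J', 'F'] right=['N'] parent=W
Step 7 (left): focus=F path=1 depth=1 children=['I', 'H'] left=['J'] right=['V', 'N'] parent=W
Step 8 (right): focus=V path=2 depth=1 children=[] left=['J', 'F'] right=['N'] parent=W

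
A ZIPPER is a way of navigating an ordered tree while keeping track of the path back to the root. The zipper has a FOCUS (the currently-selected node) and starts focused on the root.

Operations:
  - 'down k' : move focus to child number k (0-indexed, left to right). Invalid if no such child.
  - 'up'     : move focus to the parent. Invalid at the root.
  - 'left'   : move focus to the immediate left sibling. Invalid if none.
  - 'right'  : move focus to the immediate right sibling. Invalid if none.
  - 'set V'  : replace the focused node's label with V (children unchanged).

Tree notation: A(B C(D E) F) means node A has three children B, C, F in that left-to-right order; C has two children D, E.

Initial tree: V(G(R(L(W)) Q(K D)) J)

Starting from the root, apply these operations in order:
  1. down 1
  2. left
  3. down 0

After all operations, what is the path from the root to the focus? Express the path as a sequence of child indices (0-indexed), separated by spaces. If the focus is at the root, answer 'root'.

Step 1 (down 1): focus=J path=1 depth=1 children=[] left=['G'] right=[] parent=V
Step 2 (left): focus=G path=0 depth=1 children=['R', 'Q'] left=[] right=['J'] parent=V
Step 3 (down 0): focus=R path=0/0 depth=2 children=['L'] left=[] right=['Q'] parent=G

Answer: 0 0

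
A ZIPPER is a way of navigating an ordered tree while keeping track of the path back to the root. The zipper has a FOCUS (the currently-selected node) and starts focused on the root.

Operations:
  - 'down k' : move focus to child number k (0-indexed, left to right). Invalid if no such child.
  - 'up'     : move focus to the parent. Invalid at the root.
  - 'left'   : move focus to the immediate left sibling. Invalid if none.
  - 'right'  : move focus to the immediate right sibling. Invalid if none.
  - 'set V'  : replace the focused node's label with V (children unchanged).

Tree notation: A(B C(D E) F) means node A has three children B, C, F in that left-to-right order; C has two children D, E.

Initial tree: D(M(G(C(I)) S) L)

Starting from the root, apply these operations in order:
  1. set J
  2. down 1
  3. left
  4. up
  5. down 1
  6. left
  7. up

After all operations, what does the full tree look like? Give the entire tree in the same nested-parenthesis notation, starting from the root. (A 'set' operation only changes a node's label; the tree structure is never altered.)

Answer: J(M(G(C(I)) S) L)

Derivation:
Step 1 (set J): focus=J path=root depth=0 children=['M', 'L'] (at root)
Step 2 (down 1): focus=L path=1 depth=1 children=[] left=['M'] right=[] parent=J
Step 3 (left): focus=M path=0 depth=1 children=['G', 'S'] left=[] right=['L'] parent=J
Step 4 (up): focus=J path=root depth=0 children=['M', 'L'] (at root)
Step 5 (down 1): focus=L path=1 depth=1 children=[] left=['M'] right=[] parent=J
Step 6 (left): focus=M path=0 depth=1 children=['G', 'S'] left=[] right=['L'] parent=J
Step 7 (up): focus=J path=root depth=0 children=['M', 'L'] (at root)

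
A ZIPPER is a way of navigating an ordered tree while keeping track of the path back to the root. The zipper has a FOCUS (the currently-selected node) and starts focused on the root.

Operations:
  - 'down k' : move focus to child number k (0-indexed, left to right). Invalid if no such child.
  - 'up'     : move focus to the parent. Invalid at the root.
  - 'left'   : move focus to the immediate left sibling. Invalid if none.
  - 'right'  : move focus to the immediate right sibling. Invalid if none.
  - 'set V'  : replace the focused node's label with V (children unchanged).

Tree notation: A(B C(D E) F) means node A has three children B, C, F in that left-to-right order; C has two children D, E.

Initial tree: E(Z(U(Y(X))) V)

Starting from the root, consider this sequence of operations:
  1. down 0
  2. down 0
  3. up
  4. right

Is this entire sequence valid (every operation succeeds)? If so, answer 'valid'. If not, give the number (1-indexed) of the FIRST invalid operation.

Step 1 (down 0): focus=Z path=0 depth=1 children=['U'] left=[] right=['V'] parent=E
Step 2 (down 0): focus=U path=0/0 depth=2 children=['Y'] left=[] right=[] parent=Z
Step 3 (up): focus=Z path=0 depth=1 children=['U'] left=[] right=['V'] parent=E
Step 4 (right): focus=V path=1 depth=1 children=[] left=['Z'] right=[] parent=E

Answer: valid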